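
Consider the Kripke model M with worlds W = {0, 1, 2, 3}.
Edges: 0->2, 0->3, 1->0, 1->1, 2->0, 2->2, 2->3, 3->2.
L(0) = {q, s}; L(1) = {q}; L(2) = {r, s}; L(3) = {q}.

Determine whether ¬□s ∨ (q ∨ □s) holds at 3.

Yes

At 3: ¬□s is false, q ∨ □s is true, so ¬□s ∨ (q ∨ □s) is true.
  At 3: □s is true, so ¬□s is false.
    At 3: □s requires s at every successor {2}.
      At 2: s is true.
    So □s is true at 3.
  At 3: q is true, □s is true, so q ∨ □s is true.
    At 3: □s requires s at every successor {2}.
      At 2: s is true.
    So □s is true at 3.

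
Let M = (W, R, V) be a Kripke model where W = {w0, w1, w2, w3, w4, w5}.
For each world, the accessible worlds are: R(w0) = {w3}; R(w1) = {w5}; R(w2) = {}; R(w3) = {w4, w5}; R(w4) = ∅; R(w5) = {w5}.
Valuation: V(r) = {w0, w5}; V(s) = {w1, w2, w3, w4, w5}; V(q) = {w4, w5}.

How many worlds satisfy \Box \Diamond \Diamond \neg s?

Let φ = \Box \Diamond \Diamond \neg s. Evaluate φ at each world:
  w0 (successors {w3}): φ is false.
  w1 (successors {w5}): φ is false.
  w2 (successors ∅): φ is true.
  w3 (successors {w4, w5}): φ is false.
  w4 (successors ∅): φ is true.
  w5 (successors {w5}): φ is false.
For instance, at w0:
  At w0: \Box \Diamond \Diamond \neg s requires \Diamond \Diamond \neg s at every successor {w3}.
    \Diamond \Diamond \neg s fails at w3, so \Box \Diamond \Diamond \neg s is false at w0.
      At w3: \Diamond \Diamond \neg s requires \Diamond \neg s at some successor in {w4, w5}.
        At w4: \Diamond \neg s is false.
        At w5: \Diamond \neg s is false.
      So \Diamond \Diamond \neg s is false at w3.
Satisfying worlds: {w2, w4}

2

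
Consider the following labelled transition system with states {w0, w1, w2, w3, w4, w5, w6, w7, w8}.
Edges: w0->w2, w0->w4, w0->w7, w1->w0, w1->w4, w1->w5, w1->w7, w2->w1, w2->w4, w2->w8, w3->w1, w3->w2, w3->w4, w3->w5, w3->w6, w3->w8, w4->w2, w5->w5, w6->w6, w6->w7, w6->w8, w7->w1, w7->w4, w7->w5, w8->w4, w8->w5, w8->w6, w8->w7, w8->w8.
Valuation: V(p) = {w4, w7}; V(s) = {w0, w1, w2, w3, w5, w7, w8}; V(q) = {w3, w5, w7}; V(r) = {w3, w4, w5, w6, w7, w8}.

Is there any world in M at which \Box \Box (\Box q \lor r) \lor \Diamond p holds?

Yes

Let φ = \Box \Box (\Box q \lor r) \lor \Diamond p. Evaluate φ at each world:
  w0 (successors {w2, w4, w7}): φ is true.
  w1 (successors {w0, w4, w5, w7}): φ is true.
  w2 (successors {w1, w4, w8}): φ is true.
  w3 (successors {w1, w2, w4, w5, w6, w8}): φ is true.
  w4 (successors {w2}): φ is false.
  w5 (successors {w5}): φ is true.
  w6 (successors {w6, w7, w8}): φ is true.
  w7 (successors {w1, w4, w5}): φ is true.
  w8 (successors {w4, w5, w6, w7, w8}): φ is true.
Detail at w0 (witness):
  At w0: \Box \Box (\Box q \lor r) is false, \Diamond p is true, so \Box \Box (\Box q \lor r) \lor \Diamond p is true.
    At w0: \Box \Box (\Box q \lor r) requires \Box (\Box q \lor r) at every successor {w2, w4, w7}.
      \Box (\Box q \lor r) fails at w2, so \Box \Box (\Box q \lor r) is false at w0.
    At w0: \Diamond p requires p at some successor in {w2, w4, w7}.
      p holds at w4, so \Diamond p is true at w0.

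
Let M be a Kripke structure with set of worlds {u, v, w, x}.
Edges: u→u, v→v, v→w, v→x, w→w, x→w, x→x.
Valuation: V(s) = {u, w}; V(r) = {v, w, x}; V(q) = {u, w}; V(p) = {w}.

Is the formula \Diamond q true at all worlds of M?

Yes

Let φ = \Diamond q. Evaluate φ at each world:
  u (successors {u}): φ is true.
  v (successors {v, w, x}): φ is true.
  w (successors {w}): φ is true.
  x (successors {w, x}): φ is true.
For instance, at x:
  At x: \Diamond q requires q at some successor in {w, x}.
    q holds at w, so \Diamond q is true at x.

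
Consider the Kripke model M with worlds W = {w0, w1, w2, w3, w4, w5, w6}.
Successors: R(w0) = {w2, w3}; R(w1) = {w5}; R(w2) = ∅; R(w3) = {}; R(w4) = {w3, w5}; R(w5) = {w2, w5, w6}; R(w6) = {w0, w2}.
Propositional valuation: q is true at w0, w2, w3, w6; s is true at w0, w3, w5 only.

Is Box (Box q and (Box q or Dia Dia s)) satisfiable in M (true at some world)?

Let φ = Box (Box q and (Box q or Dia Dia s)). Evaluate φ at each world:
  w0 (successors {w2, w3}): φ is true.
  w1 (successors {w5}): φ is false.
  w2 (successors ∅): φ is true.
  w3 (successors ∅): φ is true.
  w4 (successors {w3, w5}): φ is false.
  w5 (successors {w2, w5, w6}): φ is false.
  w6 (successors {w0, w2}): φ is true.
Detail at w0 (witness):
  At w0: Box (Box q and (Box q or Dia Dia s)) requires Box q and (Box q or Dia Dia s) at every successor {w2, w3}.
      At w2: Box q is true, Box q or Dia Dia s is true, so Box q and (Box q or Dia Dia s) is true.
      At w3: Box q is true, Box q or Dia Dia s is true, so Box q and (Box q or Dia Dia s) is true.
  So Box (Box q and (Box q or Dia Dia s)) is true at w0.

Yes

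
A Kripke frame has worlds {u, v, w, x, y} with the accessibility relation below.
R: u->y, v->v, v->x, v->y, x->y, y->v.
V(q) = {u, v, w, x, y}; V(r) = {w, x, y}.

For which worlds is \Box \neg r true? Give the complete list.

w, y

Let φ = \Box \neg r. Evaluate φ at each world:
  u (successors {y}): φ is false.
  v (successors {v, x, y}): φ is false.
  w (successors ∅): φ is true.
  x (successors {y}): φ is false.
  y (successors {v}): φ is true.
For instance, at v:
  At v: \Box \neg r requires \neg r at every successor {v, x, y}.
    \neg r fails at x, so \Box \neg r is false at v.
Satisfying worlds: {w, y}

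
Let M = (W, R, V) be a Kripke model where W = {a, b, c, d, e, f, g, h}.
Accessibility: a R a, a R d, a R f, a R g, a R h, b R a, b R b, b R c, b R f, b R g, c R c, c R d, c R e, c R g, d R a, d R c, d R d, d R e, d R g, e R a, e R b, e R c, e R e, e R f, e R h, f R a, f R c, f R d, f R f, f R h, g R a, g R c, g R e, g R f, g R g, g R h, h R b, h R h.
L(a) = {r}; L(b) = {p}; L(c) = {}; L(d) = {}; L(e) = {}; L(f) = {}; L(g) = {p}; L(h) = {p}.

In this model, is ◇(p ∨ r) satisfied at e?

Recall that ◇ψ holds at a world iff ψ holds at some accessible world.
At e: ◇(p ∨ r) requires p ∨ r at some successor in {a, b, c, e, f, h}.
  p ∨ r holds at a, so ◇(p ∨ r) is true at e.

Yes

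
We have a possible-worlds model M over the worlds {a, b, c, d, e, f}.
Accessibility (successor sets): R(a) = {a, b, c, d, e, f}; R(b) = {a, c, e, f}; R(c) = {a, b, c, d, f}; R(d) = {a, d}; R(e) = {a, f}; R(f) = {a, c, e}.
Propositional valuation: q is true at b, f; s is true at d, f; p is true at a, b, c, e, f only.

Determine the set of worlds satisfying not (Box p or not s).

d

Let φ = not (Box p or not s). Evaluate φ at each world:
  a (successors {a, b, c, d, e, f}): φ is false.
  b (successors {a, c, e, f}): φ is false.
  c (successors {a, b, c, d, f}): φ is false.
  d (successors {a, d}): φ is true.
  e (successors {a, f}): φ is false.
  f (successors {a, c, e}): φ is false.
For instance, at b:
  At b: Box p or not s is true, so not (Box p or not s) is false.
    At b: Box p is true, not s is true, so Box p or not s is true.
      At b: Box p requires p at every successor {a, c, e, f}.
        At a: p is true.
        At c: p is true.
        At e: p is true.
        At f: p is true.
      So Box p is true at b.
Satisfying worlds: {d}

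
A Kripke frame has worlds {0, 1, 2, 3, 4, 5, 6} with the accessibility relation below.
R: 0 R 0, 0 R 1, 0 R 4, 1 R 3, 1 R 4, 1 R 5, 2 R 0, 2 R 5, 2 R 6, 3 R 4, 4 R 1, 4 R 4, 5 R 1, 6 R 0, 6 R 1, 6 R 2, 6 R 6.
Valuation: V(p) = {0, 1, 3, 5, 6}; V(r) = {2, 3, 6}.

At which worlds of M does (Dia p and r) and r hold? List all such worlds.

Recall that Dia ψ holds at a world iff ψ holds at some accessible world.
Let φ = (Dia p and r) and r. Evaluate φ at each world:
  0 (successors {0, 1, 4}): φ is false.
  1 (successors {3, 4, 5}): φ is false.
  2 (successors {0, 5, 6}): φ is true.
  3 (successors {4}): φ is false.
  4 (successors {1, 4}): φ is false.
  5 (successors {1}): φ is false.
  6 (successors {0, 1, 2, 6}): φ is true.
For instance, at 6:
  At 6: Dia p and r is true, r is true, so (Dia p and r) and r is true.
    At 6: Dia p is true, r is true, so Dia p and r is true.
      At 6: Dia p requires p at some successor in {0, 1, 2, 6}.
        p holds at 0, so Dia p is true at 6.
Satisfying worlds: {2, 6}

2, 6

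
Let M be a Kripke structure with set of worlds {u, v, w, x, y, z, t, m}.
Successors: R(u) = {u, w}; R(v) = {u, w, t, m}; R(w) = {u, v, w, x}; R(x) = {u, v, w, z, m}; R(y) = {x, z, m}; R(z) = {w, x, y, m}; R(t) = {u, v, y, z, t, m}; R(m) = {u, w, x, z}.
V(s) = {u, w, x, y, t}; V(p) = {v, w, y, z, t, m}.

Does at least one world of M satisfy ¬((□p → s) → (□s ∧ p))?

Yes

Let φ = ¬((□p → s) → (□s ∧ p)). Evaluate φ at each world:
  u (successors {u, w}): φ is true.
  v (successors {u, w, t, m}): φ is true.
  w (successors {u, v, w, x}): φ is true.
  x (successors {u, v, w, z, m}): φ is true.
  y (successors {x, z, m}): φ is true.
  z (successors {w, x, y, m}): φ is true.
  t (successors {u, v, y, z, t, m}): φ is true.
  m (successors {u, w, x, z}): φ is true.
Detail at u (witness):
  At u: (□p → s) → (□s ∧ p) is false, so ¬((□p → s) → (□s ∧ p)) is true.
    At u: □p → s is true, □s ∧ p is false, so (□p → s) → (□s ∧ p) is false.
      At u: □p is false, s is true, so □p → s is true.
      At u: □s is true, p is false, so □s ∧ p is false.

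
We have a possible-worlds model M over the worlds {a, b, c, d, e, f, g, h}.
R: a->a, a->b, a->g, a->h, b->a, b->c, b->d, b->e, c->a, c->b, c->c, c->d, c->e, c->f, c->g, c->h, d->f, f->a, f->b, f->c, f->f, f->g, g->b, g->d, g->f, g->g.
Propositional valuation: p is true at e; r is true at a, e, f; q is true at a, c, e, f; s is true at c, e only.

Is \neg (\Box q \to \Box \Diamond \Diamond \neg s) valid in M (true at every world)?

No

Recall that \Box ψ holds at a world iff ψ holds at every accessible world, and \Diamond ψ holds iff ψ holds at some accessible world.
Let φ = \neg (\Box q \to \Box \Diamond \Diamond \neg s). Evaluate φ at each world:
  a (successors {a, b, g, h}): φ is false.
  b (successors {a, c, d, e}): φ is false.
  c (successors {a, b, c, d, e, f, g, h}): φ is false.
  d (successors {f}): φ is false.
  e (successors ∅): φ is false.
  f (successors {a, b, c, f, g}): φ is false.
  g (successors {b, d, f, g}): φ is false.
  h (successors ∅): φ is false.
Detail at a (counterexample):
  At a: \Box q \to \Box \Diamond \Diamond \neg s is true, so \neg (\Box q \to \Box \Diamond \Diamond \neg s) is false.
    At a: \Box q is false, \Box \Diamond \Diamond \neg s is false, so \Box q \to \Box \Diamond \Diamond \neg s is true.
      At a: \Box q requires q at every successor {a, b, g, h}.
        q fails at b, so \Box q is false at a.
      At a: \Box \Diamond \Diamond \neg s requires \Diamond \Diamond \neg s at every successor {a, b, g, h}.
        \Diamond \Diamond \neg s fails at h, so \Box \Diamond \Diamond \neg s is false at a.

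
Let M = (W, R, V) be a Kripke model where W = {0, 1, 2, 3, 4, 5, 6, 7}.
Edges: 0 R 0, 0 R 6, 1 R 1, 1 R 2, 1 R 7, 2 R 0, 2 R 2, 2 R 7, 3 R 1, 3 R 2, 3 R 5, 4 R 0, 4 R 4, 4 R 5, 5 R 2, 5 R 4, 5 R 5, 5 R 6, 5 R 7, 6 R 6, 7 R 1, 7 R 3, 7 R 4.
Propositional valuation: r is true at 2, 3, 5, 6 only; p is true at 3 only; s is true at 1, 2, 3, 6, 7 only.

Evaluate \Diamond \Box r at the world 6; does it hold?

Yes

At 6: \Diamond \Box r requires \Box r at some successor in {6}.
  \Box r holds at 6, so \Diamond \Box r is true at 6.
    At 6: \Box r requires r at every successor {6}.
      At 6: r is true.
    So \Box r is true at 6.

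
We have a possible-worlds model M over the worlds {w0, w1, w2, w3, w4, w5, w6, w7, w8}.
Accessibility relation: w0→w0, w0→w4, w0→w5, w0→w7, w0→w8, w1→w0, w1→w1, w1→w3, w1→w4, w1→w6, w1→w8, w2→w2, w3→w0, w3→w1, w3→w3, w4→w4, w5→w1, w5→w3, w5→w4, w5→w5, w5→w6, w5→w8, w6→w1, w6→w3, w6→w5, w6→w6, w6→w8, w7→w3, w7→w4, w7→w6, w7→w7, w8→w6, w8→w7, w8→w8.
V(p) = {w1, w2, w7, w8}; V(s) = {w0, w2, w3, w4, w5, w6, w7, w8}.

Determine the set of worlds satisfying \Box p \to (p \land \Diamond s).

Let φ = \Box p \to (p \land \Diamond s). Evaluate φ at each world:
  w0 (successors {w0, w4, w5, w7, w8}): φ is true.
  w1 (successors {w0, w1, w3, w4, w6, w8}): φ is true.
  w2 (successors {w2}): φ is true.
  w3 (successors {w0, w1, w3}): φ is true.
  w4 (successors {w4}): φ is true.
  w5 (successors {w1, w3, w4, w5, w6, w8}): φ is true.
  w6 (successors {w1, w3, w5, w6, w8}): φ is true.
  w7 (successors {w3, w4, w6, w7}): φ is true.
  w8 (successors {w6, w7, w8}): φ is true.
For instance, at w0:
  At w0: \Box p is false, p \land \Diamond s is false, so \Box p \to (p \land \Diamond s) is true.
    At w0: \Box p requires p at every successor {w0, w4, w5, w7, w8}.
      p fails at w0, so \Box p is false at w0.
    At w0: p is false, \Diamond s is true, so p \land \Diamond s is false.
      At w0: \Diamond s requires s at some successor in {w0, w4, w5, w7, w8}.
        s holds at w0, so \Diamond s is true at w0.
Satisfying worlds: {w0, w1, w2, w3, w4, w5, w6, w7, w8}

w0, w1, w2, w3, w4, w5, w6, w7, w8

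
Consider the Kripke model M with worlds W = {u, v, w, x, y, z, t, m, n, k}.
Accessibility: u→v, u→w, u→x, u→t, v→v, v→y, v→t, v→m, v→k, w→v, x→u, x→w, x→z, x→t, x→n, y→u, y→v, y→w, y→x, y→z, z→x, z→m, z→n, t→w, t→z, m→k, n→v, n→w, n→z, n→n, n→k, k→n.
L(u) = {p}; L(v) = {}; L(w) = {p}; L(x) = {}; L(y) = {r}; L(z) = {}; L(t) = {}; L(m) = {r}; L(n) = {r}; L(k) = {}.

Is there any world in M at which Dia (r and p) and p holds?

Let φ = Dia (r and p) and p. Evaluate φ at each world:
  u (successors {v, w, x, t}): φ is false.
  v (successors {v, y, t, m, k}): φ is false.
  w (successors {v}): φ is false.
  x (successors {u, w, z, t, n}): φ is false.
  y (successors {u, v, w, x, z}): φ is false.
  z (successors {x, m, n}): φ is false.
  t (successors {w, z}): φ is false.
  m (successors {k}): φ is false.
  n (successors {v, w, z, n, k}): φ is false.
  k (successors {n}): φ is false.
For instance, at t:
  At t: Dia (r and p) is false, p is false, so Dia (r and p) and p is false.
    At t: Dia (r and p) requires r and p at some successor in {w, z}.
      At w: r and p is false.
      At z: r and p is false.
    So Dia (r and p) is false at t.

No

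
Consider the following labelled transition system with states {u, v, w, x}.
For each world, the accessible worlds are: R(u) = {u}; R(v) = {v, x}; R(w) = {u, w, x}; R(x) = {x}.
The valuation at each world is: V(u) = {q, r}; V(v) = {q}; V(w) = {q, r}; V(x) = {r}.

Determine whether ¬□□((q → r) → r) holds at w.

No

At w: □□((q → r) → r) is true, so ¬□□((q → r) → r) is false.
  At w: □□((q → r) → r) requires □((q → r) → r) at every successor {u, w, x}.
      At u: □((q → r) → r) requires (q → r) → r at every successor {u}.
        At u: (q → r) → r is true.
      So □((q → r) → r) is true at u.
      At w: □((q → r) → r) requires (q → r) → r at every successor {u, w, x}.
        At u: (q → r) → r is true.
        At w: (q → r) → r is true.
        At x: (q → r) → r is true.
      So □((q → r) → r) is true at w.
      At x: □((q → r) → r) requires (q → r) → r at every successor {x}.
        At x: (q → r) → r is true.
      So □((q → r) → r) is true at x.
  So □□((q → r) → r) is true at w.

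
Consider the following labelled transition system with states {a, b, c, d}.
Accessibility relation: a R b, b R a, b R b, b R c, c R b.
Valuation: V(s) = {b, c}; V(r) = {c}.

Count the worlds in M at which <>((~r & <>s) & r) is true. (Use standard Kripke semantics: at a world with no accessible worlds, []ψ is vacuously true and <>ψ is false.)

Let φ = <>((~r & <>s) & r). Evaluate φ at each world:
  a (successors {b}): φ is false.
  b (successors {a, b, c}): φ is false.
  c (successors {b}): φ is false.
  d (successors ∅): φ is false.
For instance, at a:
  At a: <>((~r & <>s) & r) requires (~r & <>s) & r at some successor in {b}.
    At b: (~r & <>s) & r is false.
  So <>((~r & <>s) & r) is false at a.
Satisfying worlds: none.

0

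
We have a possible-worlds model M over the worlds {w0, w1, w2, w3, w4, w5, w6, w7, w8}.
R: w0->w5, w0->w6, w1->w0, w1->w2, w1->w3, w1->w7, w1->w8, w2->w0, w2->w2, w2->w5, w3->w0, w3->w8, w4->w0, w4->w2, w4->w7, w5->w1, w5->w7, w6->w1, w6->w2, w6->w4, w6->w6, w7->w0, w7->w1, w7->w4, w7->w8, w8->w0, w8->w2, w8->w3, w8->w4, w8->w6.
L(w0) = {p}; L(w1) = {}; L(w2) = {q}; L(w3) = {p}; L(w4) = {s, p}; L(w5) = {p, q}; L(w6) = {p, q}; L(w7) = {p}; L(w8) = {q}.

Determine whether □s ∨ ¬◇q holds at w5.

At w5: □s is false, ¬◇q is true, so □s ∨ ¬◇q is true.
  At w5: □s requires s at every successor {w1, w7}.
    s fails at w1, so □s is false at w5.
  At w5: ◇q is false, so ¬◇q is true.
    At w5: ◇q requires q at some successor in {w1, w7}.
      At w1: q is false.
      At w7: q is false.
    So ◇q is false at w5.

Yes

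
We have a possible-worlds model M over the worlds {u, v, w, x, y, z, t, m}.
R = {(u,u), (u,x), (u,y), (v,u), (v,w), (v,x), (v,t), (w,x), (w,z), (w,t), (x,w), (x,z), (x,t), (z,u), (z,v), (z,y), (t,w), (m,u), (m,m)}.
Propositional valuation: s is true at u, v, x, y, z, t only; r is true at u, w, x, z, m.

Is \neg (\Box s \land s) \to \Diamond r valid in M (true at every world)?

Let φ = \neg (\Box s \land s) \to \Diamond r. Evaluate φ at each world:
  u (successors {u, x, y}): φ is true.
  v (successors {u, w, x, t}): φ is true.
  w (successors {x, z, t}): φ is true.
  x (successors {w, z, t}): φ is true.
  y (successors ∅): φ is true.
  z (successors {u, v, y}): φ is true.
  t (successors {w}): φ is true.
  m (successors {u, m}): φ is true.
For instance, at v:
  At v: \neg (\Box s \land s) is true, \Diamond r is true, so \neg (\Box s \land s) \to \Diamond r is true.
    At v: \Box s \land s is false, so \neg (\Box s \land s) is true.
      At v: \Box s is false, s is true, so \Box s \land s is false.
    At v: \Diamond r requires r at some successor in {u, w, x, t}.
      r holds at u, so \Diamond r is true at v.

Yes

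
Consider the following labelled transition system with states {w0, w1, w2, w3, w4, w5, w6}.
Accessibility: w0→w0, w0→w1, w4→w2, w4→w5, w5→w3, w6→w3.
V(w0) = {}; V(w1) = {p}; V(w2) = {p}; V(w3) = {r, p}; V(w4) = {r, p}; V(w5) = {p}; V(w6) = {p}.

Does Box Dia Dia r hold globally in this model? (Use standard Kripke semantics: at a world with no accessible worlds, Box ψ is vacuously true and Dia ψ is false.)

Recall that Box ψ holds at a world iff ψ holds at every accessible world, and Dia ψ holds iff ψ holds at some accessible world.
Let φ = Box Dia Dia r. Evaluate φ at each world:
  w0 (successors {w0, w1}): φ is false.
  w1 (successors ∅): φ is true.
  w2 (successors ∅): φ is true.
  w3 (successors ∅): φ is true.
  w4 (successors {w2, w5}): φ is false.
  w5 (successors {w3}): φ is false.
  w6 (successors {w3}): φ is false.
Detail at w0 (counterexample):
  At w0: Box Dia Dia r requires Dia Dia r at every successor {w0, w1}.
    Dia Dia r fails at w0, so Box Dia Dia r is false at w0.
      At w0: Dia Dia r requires Dia r at some successor in {w0, w1}.
        At w0: Dia r is false.
        At w1: Dia r is false.
      So Dia Dia r is false at w0.

No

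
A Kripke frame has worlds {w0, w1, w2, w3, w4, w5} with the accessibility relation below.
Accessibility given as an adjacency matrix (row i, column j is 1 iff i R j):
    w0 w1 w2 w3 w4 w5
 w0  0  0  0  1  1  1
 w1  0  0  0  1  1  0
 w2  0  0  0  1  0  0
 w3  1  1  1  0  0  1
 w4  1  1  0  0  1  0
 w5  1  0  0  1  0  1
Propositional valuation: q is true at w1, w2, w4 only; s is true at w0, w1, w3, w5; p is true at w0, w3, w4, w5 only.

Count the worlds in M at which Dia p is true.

6

Let φ = Dia p. Evaluate φ at each world:
  w0 (successors {w3, w4, w5}): φ is true.
  w1 (successors {w3, w4}): φ is true.
  w2 (successors {w3}): φ is true.
  w3 (successors {w0, w1, w2, w5}): φ is true.
  w4 (successors {w0, w1, w4}): φ is true.
  w5 (successors {w0, w3, w5}): φ is true.
For instance, at w3:
  At w3: Dia p requires p at some successor in {w0, w1, w2, w5}.
    p holds at w0, so Dia p is true at w3.
Satisfying worlds: {w0, w1, w2, w3, w4, w5}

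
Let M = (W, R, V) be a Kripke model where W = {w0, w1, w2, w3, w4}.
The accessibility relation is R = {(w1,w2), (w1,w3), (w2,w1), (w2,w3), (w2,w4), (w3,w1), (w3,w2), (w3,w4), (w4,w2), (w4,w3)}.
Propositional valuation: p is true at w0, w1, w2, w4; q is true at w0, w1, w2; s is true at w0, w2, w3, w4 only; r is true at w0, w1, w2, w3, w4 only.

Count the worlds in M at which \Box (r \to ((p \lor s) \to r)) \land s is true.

4

Let φ = \Box (r \to ((p \lor s) \to r)) \land s. Evaluate φ at each world:
  w0 (successors ∅): φ is true.
  w1 (successors {w2, w3}): φ is false.
  w2 (successors {w1, w3, w4}): φ is true.
  w3 (successors {w1, w2, w4}): φ is true.
  w4 (successors {w2, w3}): φ is true.
For instance, at w3:
  At w3: \Box (r \to ((p \lor s) \to r)) is true, s is true, so \Box (r \to ((p \lor s) \to r)) \land s is true.
    At w3: \Box (r \to ((p \lor s) \to r)) requires r \to ((p \lor s) \to r) at every successor {w1, w2, w4}.
      At w1: r \to ((p \lor s) \to r) is true.
      At w2: r \to ((p \lor s) \to r) is true.
      At w4: r \to ((p \lor s) \to r) is true.
    So \Box (r \to ((p \lor s) \to r)) is true at w3.
Satisfying worlds: {w0, w2, w3, w4}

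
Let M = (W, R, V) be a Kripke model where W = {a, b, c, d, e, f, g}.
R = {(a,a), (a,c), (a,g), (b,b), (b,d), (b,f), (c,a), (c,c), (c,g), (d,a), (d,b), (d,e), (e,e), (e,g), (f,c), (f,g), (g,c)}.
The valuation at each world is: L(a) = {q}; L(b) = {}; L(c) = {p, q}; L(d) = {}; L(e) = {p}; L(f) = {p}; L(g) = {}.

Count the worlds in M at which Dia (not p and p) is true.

0

Recall that Dia ψ holds at a world iff ψ holds at some accessible world.
Let φ = Dia (not p and p). Evaluate φ at each world:
  a (successors {a, c, g}): φ is false.
  b (successors {b, d, f}): φ is false.
  c (successors {a, c, g}): φ is false.
  d (successors {a, b, e}): φ is false.
  e (successors {e, g}): φ is false.
  f (successors {c, g}): φ is false.
  g (successors {c}): φ is false.
For instance, at a:
  At a: Dia (not p and p) requires not p and p at some successor in {a, c, g}.
    At a: not p and p is false.
    At c: not p and p is false.
    At g: not p and p is false.
  So Dia (not p and p) is false at a.
Satisfying worlds: none.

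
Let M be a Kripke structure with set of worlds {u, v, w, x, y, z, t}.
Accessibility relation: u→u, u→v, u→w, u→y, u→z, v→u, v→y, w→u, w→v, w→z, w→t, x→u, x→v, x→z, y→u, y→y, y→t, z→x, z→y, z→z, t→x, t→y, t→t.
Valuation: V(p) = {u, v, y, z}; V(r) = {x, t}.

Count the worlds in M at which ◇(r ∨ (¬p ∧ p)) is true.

4

Let φ = ◇(r ∨ (¬p ∧ p)). Evaluate φ at each world:
  u (successors {u, v, w, y, z}): φ is false.
  v (successors {u, y}): φ is false.
  w (successors {u, v, z, t}): φ is true.
  x (successors {u, v, z}): φ is false.
  y (successors {u, y, t}): φ is true.
  z (successors {x, y, z}): φ is true.
  t (successors {x, y, t}): φ is true.
For instance, at y:
  At y: ◇(r ∨ (¬p ∧ p)) requires r ∨ (¬p ∧ p) at some successor in {u, y, t}.
    r ∨ (¬p ∧ p) holds at t, so ◇(r ∨ (¬p ∧ p)) is true at y.
Satisfying worlds: {w, y, z, t}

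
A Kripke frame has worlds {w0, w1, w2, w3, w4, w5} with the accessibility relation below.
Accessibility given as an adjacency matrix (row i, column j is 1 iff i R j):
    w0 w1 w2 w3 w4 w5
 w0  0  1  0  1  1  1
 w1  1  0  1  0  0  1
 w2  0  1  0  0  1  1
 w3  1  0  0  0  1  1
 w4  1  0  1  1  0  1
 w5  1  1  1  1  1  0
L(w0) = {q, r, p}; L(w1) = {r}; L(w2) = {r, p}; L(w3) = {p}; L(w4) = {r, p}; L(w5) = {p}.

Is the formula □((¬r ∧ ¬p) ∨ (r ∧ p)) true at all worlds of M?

No

Let φ = □((¬r ∧ ¬p) ∨ (r ∧ p)). Evaluate φ at each world:
  w0 (successors {w1, w3, w4, w5}): φ is false.
  w1 (successors {w0, w2, w5}): φ is false.
  w2 (successors {w1, w4, w5}): φ is false.
  w3 (successors {w0, w4, w5}): φ is false.
  w4 (successors {w0, w2, w3, w5}): φ is false.
  w5 (successors {w0, w1, w2, w3, w4}): φ is false.
Detail at w0 (counterexample):
  At w0: □((¬r ∧ ¬p) ∨ (r ∧ p)) requires (¬r ∧ ¬p) ∨ (r ∧ p) at every successor {w1, w3, w4, w5}.
    (¬r ∧ ¬p) ∨ (r ∧ p) fails at w1, so □((¬r ∧ ¬p) ∨ (r ∧ p)) is false at w0.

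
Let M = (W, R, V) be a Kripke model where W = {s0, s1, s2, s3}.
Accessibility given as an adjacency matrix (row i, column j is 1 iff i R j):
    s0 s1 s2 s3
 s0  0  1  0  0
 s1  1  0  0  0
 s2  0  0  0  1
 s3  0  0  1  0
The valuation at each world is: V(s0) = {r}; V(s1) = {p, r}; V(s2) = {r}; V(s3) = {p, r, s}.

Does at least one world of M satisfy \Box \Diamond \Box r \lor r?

Let φ = \Box \Diamond \Box r \lor r. Evaluate φ at each world:
  s0 (successors {s1}): φ is true.
  s1 (successors {s0}): φ is true.
  s2 (successors {s3}): φ is true.
  s3 (successors {s2}): φ is true.
Detail at s0 (witness):
  At s0: \Box \Diamond \Box r is true, r is true, so \Box \Diamond \Box r \lor r is true.
    At s0: \Box \Diamond \Box r requires \Diamond \Box r at every successor {s1}.
      At s1: \Diamond \Box r is true.
    So \Box \Diamond \Box r is true at s0.

Yes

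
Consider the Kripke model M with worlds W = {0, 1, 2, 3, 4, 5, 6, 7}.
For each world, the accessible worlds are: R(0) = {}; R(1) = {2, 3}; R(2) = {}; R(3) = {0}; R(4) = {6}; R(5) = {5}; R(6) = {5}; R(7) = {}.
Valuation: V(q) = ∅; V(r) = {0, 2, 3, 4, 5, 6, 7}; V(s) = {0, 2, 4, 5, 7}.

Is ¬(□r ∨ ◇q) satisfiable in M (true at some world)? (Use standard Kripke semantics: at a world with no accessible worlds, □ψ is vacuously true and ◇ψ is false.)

Let φ = ¬(□r ∨ ◇q). Evaluate φ at each world:
  0 (successors ∅): φ is false.
  1 (successors {2, 3}): φ is false.
  2 (successors ∅): φ is false.
  3 (successors {0}): φ is false.
  4 (successors {6}): φ is false.
  5 (successors {5}): φ is false.
  6 (successors {5}): φ is false.
  7 (successors ∅): φ is false.
For instance, at 4:
  At 4: □r ∨ ◇q is true, so ¬(□r ∨ ◇q) is false.
    At 4: □r is true, ◇q is false, so □r ∨ ◇q is true.
      At 4: □r requires r at every successor {6}.
        At 6: r is true.
      So □r is true at 4.
      At 4: ◇q requires q at some successor in {6}.
        At 6: q is false.
      So ◇q is false at 4.

No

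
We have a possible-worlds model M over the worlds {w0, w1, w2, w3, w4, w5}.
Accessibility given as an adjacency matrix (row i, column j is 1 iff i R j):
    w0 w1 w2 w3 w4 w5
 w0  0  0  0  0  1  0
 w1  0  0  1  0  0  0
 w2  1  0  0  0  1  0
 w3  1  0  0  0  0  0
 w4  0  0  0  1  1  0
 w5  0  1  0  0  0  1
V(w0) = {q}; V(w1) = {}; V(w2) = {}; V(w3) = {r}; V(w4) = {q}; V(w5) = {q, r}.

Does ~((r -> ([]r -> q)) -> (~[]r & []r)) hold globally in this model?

Let φ = ~((r -> ([]r -> q)) -> (~[]r & []r)). Evaluate φ at each world:
  w0 (successors {w4}): φ is true.
  w1 (successors {w2}): φ is true.
  w2 (successors {w0, w4}): φ is true.
  w3 (successors {w0}): φ is true.
  w4 (successors {w3, w4}): φ is true.
  w5 (successors {w1, w5}): φ is true.
For instance, at w1:
  At w1: (r -> ([]r -> q)) -> (~[]r & []r) is false, so ~((r -> ([]r -> q)) -> (~[]r & []r)) is true.
    At w1: r -> ([]r -> q) is true, ~[]r & []r is false, so (r -> ([]r -> q)) -> (~[]r & []r) is false.
      At w1: r is false, []r -> q is true, so r -> ([]r -> q) is true.
      At w1: ~[]r is true, []r is false, so ~[]r & []r is false.

Yes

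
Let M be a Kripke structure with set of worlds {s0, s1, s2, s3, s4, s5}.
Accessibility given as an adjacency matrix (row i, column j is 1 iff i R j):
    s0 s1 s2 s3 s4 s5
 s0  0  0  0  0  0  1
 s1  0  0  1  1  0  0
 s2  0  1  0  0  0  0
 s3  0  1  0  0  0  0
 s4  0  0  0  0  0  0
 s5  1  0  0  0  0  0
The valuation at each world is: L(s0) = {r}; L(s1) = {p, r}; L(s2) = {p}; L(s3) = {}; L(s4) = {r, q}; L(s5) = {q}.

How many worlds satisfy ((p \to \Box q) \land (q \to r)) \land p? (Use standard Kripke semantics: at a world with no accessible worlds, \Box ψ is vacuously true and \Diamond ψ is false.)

Let φ = ((p \to \Box q) \land (q \to r)) \land p. Evaluate φ at each world:
  s0 (successors {s5}): φ is false.
  s1 (successors {s2, s3}): φ is false.
  s2 (successors {s1}): φ is false.
  s3 (successors {s1}): φ is false.
  s4 (successors ∅): φ is false.
  s5 (successors {s0}): φ is false.
For instance, at s2:
  At s2: (p \to \Box q) \land (q \to r) is false, p is true, so ((p \to \Box q) \land (q \to r)) \land p is false.
    At s2: p \to \Box q is false, q \to r is true, so (p \to \Box q) \land (q \to r) is false.
      At s2: p is true, \Box q is false, so p \to \Box q is false.
Satisfying worlds: none.

0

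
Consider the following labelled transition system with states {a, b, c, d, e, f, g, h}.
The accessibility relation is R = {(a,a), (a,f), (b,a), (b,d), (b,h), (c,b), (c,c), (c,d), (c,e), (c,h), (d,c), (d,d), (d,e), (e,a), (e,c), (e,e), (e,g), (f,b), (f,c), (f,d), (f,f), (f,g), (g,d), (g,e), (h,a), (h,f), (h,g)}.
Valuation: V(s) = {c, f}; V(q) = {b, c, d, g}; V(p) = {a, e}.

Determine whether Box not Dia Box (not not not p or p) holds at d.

At d: Box not Dia Box (not not not p or p) requires not Dia Box (not not not p or p) at every successor {c, d, e}.
  not Dia Box (not not not p or p) fails at c, so Box not Dia Box (not not not p or p) is false at d.
    At c: Dia Box (not not not p or p) is true, so not Dia Box (not not not p or p) is false.
      At c: Dia Box (not not not p or p) requires Box (not not not p or p) at some successor in {b, c, d, e, h}.
        Box (not not not p or p) holds at b, so Dia Box (not not not p or p) is true at c.

No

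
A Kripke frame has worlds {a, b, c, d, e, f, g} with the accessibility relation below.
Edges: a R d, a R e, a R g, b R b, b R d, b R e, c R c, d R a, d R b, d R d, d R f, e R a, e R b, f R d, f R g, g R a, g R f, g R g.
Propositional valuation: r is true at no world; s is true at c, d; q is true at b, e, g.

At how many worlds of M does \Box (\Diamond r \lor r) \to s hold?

7

Recall that \Box ψ holds at a world iff ψ holds at every accessible world, and \Diamond ψ holds iff ψ holds at some accessible world.
Let φ = \Box (\Diamond r \lor r) \to s. Evaluate φ at each world:
  a (successors {d, e, g}): φ is true.
  b (successors {b, d, e}): φ is true.
  c (successors {c}): φ is true.
  d (successors {a, b, d, f}): φ is true.
  e (successors {a, b}): φ is true.
  f (successors {d, g}): φ is true.
  g (successors {a, f, g}): φ is true.
For instance, at f:
  At f: \Box (\Diamond r \lor r) is false, s is false, so \Box (\Diamond r \lor r) \to s is true.
    At f: \Box (\Diamond r \lor r) requires \Diamond r \lor r at every successor {d, g}.
      \Diamond r \lor r fails at d, so \Box (\Diamond r \lor r) is false at f.
Satisfying worlds: {a, b, c, d, e, f, g}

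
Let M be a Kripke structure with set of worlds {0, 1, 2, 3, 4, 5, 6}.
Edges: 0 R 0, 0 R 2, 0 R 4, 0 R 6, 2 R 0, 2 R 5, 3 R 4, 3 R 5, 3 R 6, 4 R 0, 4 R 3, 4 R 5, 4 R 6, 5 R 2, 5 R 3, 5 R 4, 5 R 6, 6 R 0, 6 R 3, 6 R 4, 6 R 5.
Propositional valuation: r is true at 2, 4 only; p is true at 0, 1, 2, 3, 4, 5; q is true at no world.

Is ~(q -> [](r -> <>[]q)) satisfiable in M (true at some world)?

No

Recall that []ψ holds at a world iff ψ holds at every accessible world, and <>ψ holds iff ψ holds at some accessible world.
Let φ = ~(q -> [](r -> <>[]q)). Evaluate φ at each world:
  0 (successors {0, 2, 4, 6}): φ is false.
  1 (successors ∅): φ is false.
  2 (successors {0, 5}): φ is false.
  3 (successors {4, 5, 6}): φ is false.
  4 (successors {0, 3, 5, 6}): φ is false.
  5 (successors {2, 3, 4, 6}): φ is false.
  6 (successors {0, 3, 4, 5}): φ is false.
For instance, at 5:
  At 5: q -> [](r -> <>[]q) is true, so ~(q -> [](r -> <>[]q)) is false.
    At 5: q is false, [](r -> <>[]q) is false, so q -> [](r -> <>[]q) is true.
      At 5: [](r -> <>[]q) requires r -> <>[]q at every successor {2, 3, 4, 6}.
        r -> <>[]q fails at 2, so [](r -> <>[]q) is false at 5.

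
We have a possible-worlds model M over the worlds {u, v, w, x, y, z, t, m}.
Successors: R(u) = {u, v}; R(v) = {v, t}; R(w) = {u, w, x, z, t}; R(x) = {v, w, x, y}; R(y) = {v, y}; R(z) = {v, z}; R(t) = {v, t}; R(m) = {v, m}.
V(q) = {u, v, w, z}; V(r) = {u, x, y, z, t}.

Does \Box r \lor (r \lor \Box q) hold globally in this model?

Let φ = \Box r \lor (r \lor \Box q). Evaluate φ at each world:
  u (successors {u, v}): φ is true.
  v (successors {v, t}): φ is false.
  w (successors {u, w, x, z, t}): φ is false.
  x (successors {v, w, x, y}): φ is true.
  y (successors {v, y}): φ is true.
  z (successors {v, z}): φ is true.
  t (successors {v, t}): φ is true.
  m (successors {v, m}): φ is false.
Detail at v (counterexample):
  At v: \Box r is false, r \lor \Box q is false, so \Box r \lor (r \lor \Box q) is false.
    At v: \Box r requires r at every successor {v, t}.
      r fails at v, so \Box r is false at v.
    At v: r is false, \Box q is false, so r \lor \Box q is false.
      At v: \Box q requires q at every successor {v, t}.
        q fails at t, so \Box q is false at v.

No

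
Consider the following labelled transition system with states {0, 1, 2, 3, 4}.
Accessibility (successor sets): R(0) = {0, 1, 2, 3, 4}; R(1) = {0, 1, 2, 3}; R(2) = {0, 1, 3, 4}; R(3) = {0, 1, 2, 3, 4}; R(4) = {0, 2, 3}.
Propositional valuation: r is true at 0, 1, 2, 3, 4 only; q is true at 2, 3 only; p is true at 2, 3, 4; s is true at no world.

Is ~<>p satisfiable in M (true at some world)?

No

Let φ = ~<>p. Evaluate φ at each world:
  0 (successors {0, 1, 2, 3, 4}): φ is false.
  1 (successors {0, 1, 2, 3}): φ is false.
  2 (successors {0, 1, 3, 4}): φ is false.
  3 (successors {0, 1, 2, 3, 4}): φ is false.
  4 (successors {0, 2, 3}): φ is false.
For instance, at 4:
  At 4: <>p is true, so ~<>p is false.
    At 4: <>p requires p at some successor in {0, 2, 3}.
      p holds at 2, so <>p is true at 4.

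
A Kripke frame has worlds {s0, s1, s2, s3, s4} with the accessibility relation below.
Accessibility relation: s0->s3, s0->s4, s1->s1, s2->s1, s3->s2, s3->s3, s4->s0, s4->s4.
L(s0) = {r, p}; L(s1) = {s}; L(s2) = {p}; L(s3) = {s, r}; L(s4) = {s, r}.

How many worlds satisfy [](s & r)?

1

Let φ = [](s & r). Evaluate φ at each world:
  s0 (successors {s3, s4}): φ is true.
  s1 (successors {s1}): φ is false.
  s2 (successors {s1}): φ is false.
  s3 (successors {s2, s3}): φ is false.
  s4 (successors {s0, s4}): φ is false.
For instance, at s2:
  At s2: [](s & r) requires s & r at every successor {s1}.
    s & r fails at s1, so [](s & r) is false at s2.
Satisfying worlds: {s0}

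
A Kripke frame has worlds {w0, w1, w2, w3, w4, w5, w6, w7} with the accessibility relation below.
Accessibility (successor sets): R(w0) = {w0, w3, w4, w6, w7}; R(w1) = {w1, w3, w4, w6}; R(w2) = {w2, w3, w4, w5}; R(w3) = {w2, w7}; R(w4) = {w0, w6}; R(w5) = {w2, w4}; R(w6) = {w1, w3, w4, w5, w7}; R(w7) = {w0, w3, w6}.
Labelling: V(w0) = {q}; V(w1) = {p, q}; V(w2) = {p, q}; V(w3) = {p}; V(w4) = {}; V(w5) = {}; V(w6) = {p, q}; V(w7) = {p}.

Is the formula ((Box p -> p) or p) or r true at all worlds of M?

Yes

Recall that Box ψ holds at a world iff ψ holds at every accessible world, and Dia ψ holds iff ψ holds at some accessible world.
Let φ = ((Box p -> p) or p) or r. Evaluate φ at each world:
  w0 (successors {w0, w3, w4, w6, w7}): φ is true.
  w1 (successors {w1, w3, w4, w6}): φ is true.
  w2 (successors {w2, w3, w4, w5}): φ is true.
  w3 (successors {w2, w7}): φ is true.
  w4 (successors {w0, w6}): φ is true.
  w5 (successors {w2, w4}): φ is true.
  w6 (successors {w1, w3, w4, w5, w7}): φ is true.
  w7 (successors {w0, w3, w6}): φ is true.
For instance, at w7:
  At w7: (Box p -> p) or p is true, r is false, so ((Box p -> p) or p) or r is true.
    At w7: Box p -> p is true, p is true, so (Box p -> p) or p is true.
      At w7: Box p is false, p is true, so Box p -> p is true.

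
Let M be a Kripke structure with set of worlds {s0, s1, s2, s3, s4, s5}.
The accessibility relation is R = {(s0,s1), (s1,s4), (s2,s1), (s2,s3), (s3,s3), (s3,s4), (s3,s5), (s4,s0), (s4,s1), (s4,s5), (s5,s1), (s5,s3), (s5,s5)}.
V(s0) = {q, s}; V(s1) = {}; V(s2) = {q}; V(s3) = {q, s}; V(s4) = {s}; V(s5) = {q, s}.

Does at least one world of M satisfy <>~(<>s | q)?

Recall that <>ψ holds at a world iff ψ holds at some accessible world.
Let φ = <>~(<>s | q). Evaluate φ at each world:
  s0 (successors {s1}): φ is false.
  s1 (successors {s4}): φ is false.
  s2 (successors {s1, s3}): φ is false.
  s3 (successors {s3, s4, s5}): φ is false.
  s4 (successors {s0, s1, s5}): φ is false.
  s5 (successors {s1, s3, s5}): φ is false.
For instance, at s1:
  At s1: <>~(<>s | q) requires ~(<>s | q) at some successor in {s4}.
    At s4: ~(<>s | q) is false.
  So <>~(<>s | q) is false at s1.

No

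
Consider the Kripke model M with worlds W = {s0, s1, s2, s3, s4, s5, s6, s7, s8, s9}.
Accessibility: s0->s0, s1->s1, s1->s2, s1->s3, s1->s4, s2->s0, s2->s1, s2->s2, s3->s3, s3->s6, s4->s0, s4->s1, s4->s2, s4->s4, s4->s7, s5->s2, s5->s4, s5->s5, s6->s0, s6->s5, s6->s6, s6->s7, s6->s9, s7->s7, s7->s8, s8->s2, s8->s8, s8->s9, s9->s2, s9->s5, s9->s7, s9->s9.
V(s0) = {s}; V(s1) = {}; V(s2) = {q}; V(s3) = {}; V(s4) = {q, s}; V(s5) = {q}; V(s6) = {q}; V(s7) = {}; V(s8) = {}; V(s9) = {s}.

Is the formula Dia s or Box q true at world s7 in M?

No

Recall that Box ψ holds at a world iff ψ holds at every accessible world, and Dia ψ holds iff ψ holds at some accessible world.
At s7: Dia s is false, Box q is false, so Dia s or Box q is false.
  At s7: Dia s requires s at some successor in {s7, s8}.
    At s7: s is false.
    At s8: s is false.
  So Dia s is false at s7.
  At s7: Box q requires q at every successor {s7, s8}.
    q fails at s7, so Box q is false at s7.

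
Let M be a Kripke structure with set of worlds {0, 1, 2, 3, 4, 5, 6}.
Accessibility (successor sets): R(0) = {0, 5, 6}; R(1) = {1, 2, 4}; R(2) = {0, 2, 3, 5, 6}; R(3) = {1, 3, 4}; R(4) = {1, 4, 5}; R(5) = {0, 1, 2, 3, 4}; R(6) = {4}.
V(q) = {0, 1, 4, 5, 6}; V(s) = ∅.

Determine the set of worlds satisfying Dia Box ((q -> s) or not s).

0, 1, 2, 3, 4, 5, 6

Let φ = Dia Box ((q -> s) or not s). Evaluate φ at each world:
  0 (successors {0, 5, 6}): φ is true.
  1 (successors {1, 2, 4}): φ is true.
  2 (successors {0, 2, 3, 5, 6}): φ is true.
  3 (successors {1, 3, 4}): φ is true.
  4 (successors {1, 4, 5}): φ is true.
  5 (successors {0, 1, 2, 3, 4}): φ is true.
  6 (successors {4}): φ is true.
For instance, at 5:
  At 5: Dia Box ((q -> s) or not s) requires Box ((q -> s) or not s) at some successor in {0, 1, 2, 3, 4}.
    Box ((q -> s) or not s) holds at 0, so Dia Box ((q -> s) or not s) is true at 5.
      At 0: Box ((q -> s) or not s) requires (q -> s) or not s at every successor {0, 5, 6}.
        At 0: (q -> s) or not s is true.
        At 5: (q -> s) or not s is true.
        At 6: (q -> s) or not s is true.
      So Box ((q -> s) or not s) is true at 0.
Satisfying worlds: {0, 1, 2, 3, 4, 5, 6}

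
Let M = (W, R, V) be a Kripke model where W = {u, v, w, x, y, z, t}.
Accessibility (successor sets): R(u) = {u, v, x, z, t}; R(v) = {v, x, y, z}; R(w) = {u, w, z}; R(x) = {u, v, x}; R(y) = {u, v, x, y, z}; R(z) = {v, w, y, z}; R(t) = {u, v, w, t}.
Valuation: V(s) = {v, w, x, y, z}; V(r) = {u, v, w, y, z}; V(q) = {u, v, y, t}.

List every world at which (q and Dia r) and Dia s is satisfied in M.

Recall that Dia ψ holds at a world iff ψ holds at some accessible world.
Let φ = (q and Dia r) and Dia s. Evaluate φ at each world:
  u (successors {u, v, x, z, t}): φ is true.
  v (successors {v, x, y, z}): φ is true.
  w (successors {u, w, z}): φ is false.
  x (successors {u, v, x}): φ is false.
  y (successors {u, v, x, y, z}): φ is true.
  z (successors {v, w, y, z}): φ is false.
  t (successors {u, v, w, t}): φ is true.
For instance, at w:
  At w: q and Dia r is false, Dia s is true, so (q and Dia r) and Dia s is false.
    At w: q is false, Dia r is true, so q and Dia r is false.
      At w: Dia r requires r at some successor in {u, w, z}.
        r holds at u, so Dia r is true at w.
    At w: Dia s requires s at some successor in {u, w, z}.
      s holds at w, so Dia s is true at w.
Satisfying worlds: {u, v, y, t}

u, v, y, t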